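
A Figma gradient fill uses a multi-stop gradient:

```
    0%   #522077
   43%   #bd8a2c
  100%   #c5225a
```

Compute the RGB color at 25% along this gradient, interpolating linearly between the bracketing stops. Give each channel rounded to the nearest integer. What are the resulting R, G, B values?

(144, 94, 75)

25% lies between the 0% and 43% stops, so the local fraction is t = (25 − 0)/(43 − 0) = 25/43 ≈ 0.5814.
#522077 → (82, 32, 119); #bd8a2c → (189, 138, 44).
R = 82 + 0.5814 × (189 − 82) = 144.21 → 144
G = 32 + 0.5814 × (138 − 32) = 93.628 → 94
B = 119 + 0.5814 × (44 − 119) = 75.395 → 75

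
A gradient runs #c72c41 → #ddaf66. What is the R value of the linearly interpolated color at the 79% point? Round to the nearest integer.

R₁ = 199 (from #c72c41), R₂ = 221 (from #ddaf66).
R = 199 + 0.79 × (221 − 199) = 216.38 → 216

216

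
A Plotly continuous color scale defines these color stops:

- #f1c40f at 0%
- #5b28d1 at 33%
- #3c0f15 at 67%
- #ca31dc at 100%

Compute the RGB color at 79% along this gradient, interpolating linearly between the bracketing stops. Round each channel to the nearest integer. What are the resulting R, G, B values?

(112, 27, 93)

79% lies between the 67% and 100% stops, so the local fraction is t = (79 − 67)/(100 − 67) = 12/33 ≈ 0.3636.
#3c0f15 → (60, 15, 21); #ca31dc → (202, 49, 220).
R = 60 + 0.3636 × (202 − 60) = 111.631 → 112
G = 15 + 0.3636 × (49 − 15) = 27.362 → 27
B = 21 + 0.3636 × (220 − 21) = 93.356 → 93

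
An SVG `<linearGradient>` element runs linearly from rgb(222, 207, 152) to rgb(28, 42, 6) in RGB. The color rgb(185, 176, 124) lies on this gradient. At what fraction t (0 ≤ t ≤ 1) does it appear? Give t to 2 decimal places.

Invert the lerp on the R channel (largest span, 194): t = (185 − 222) / (28 − 222) = -37/-194 = 0.19072.
Check on G: (176 − 207)/(42 − 207) = 0.1879 ✓

0.19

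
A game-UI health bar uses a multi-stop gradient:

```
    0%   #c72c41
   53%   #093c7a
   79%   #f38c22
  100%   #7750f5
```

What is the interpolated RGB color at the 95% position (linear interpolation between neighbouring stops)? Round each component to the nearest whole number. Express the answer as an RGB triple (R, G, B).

95% lies between the 79% and 100% stops, so the local fraction is t = (95 − 79)/(100 − 79) = 16/21 ≈ 0.7619.
#f38c22 → (243, 140, 34); #7750f5 → (119, 80, 245).
R = 243 + 0.7619 × (119 − 243) = 148.524 → 149
G = 140 + 0.7619 × (80 − 140) = 94.286 → 94
B = 34 + 0.7619 × (245 − 34) = 194.761 → 195

(149, 94, 195)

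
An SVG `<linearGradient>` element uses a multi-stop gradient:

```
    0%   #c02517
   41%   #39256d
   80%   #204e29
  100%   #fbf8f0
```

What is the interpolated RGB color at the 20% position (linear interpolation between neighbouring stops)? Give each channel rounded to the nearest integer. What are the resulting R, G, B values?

(126, 37, 65)

20% lies between the 0% and 41% stops, so the local fraction is t = (20 − 0)/(41 − 0) = 20/41 ≈ 0.4878.
#c02517 → (192, 37, 23); #39256d → (57, 37, 109).
R = 192 + 0.4878 × (57 − 192) = 126.147 → 126
G = 37 + 0.4878 × (37 − 37) = 37 → 37
B = 23 + 0.4878 × (109 − 23) = 64.951 → 65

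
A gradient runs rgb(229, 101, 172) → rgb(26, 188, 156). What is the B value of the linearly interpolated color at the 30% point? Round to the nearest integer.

B = 172 + 0.3 × (156 − 172) = 167.2 → 167

167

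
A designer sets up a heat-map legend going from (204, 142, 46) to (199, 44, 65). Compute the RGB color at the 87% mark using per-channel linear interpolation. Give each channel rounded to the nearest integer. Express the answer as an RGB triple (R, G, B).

(200, 57, 63)

87% corresponds to t = 0.87.
R = 204 + 0.87 × (199 − 204) = 204 + 0.87 × -5 = 199.65 → 200
G = 142 + 0.87 × (44 − 142) = 142 + 0.87 × -98 = 56.74 → 57
B = 46 + 0.87 × (65 − 46) = 46 + 0.87 × 19 = 62.53 → 63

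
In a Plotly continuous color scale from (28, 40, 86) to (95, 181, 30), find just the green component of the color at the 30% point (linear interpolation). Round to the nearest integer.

G = 40 + 0.3 × (181 − 40) = 82.3 → 82

82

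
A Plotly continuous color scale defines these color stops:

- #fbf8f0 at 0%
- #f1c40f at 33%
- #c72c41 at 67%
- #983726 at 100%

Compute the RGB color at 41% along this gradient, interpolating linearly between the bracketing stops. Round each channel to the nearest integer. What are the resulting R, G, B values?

41% lies between the 33% and 67% stops, so the local fraction is t = (41 − 33)/(67 − 33) = 8/34 ≈ 0.2353.
#f1c40f → (241, 196, 15); #c72c41 → (199, 44, 65).
R = 241 + 0.2353 × (199 − 241) = 231.117 → 231
G = 196 + 0.2353 × (44 − 196) = 160.234 → 160
B = 15 + 0.2353 × (65 − 15) = 26.765 → 27

(231, 160, 27)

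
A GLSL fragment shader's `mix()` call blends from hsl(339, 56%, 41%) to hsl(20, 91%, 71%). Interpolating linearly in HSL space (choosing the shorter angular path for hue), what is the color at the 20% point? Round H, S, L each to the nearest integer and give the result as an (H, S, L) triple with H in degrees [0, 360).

(347, 63, 47)

Hue: 20 − 339 = -319°, but |-319| > 180 so the shorter arc goes the other way: Δh = -319 + 360 = 41°.
H = 339 + 0.2 × (41) = 347.2 → 347°
S = 56 + 0.2 × (91 − 56) = 63 → 63%
L = 41 + 0.2 × (71 − 41) = 47 → 47%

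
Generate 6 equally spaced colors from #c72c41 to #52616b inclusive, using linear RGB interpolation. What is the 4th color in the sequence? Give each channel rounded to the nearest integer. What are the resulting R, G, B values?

With 6 swatches and endpoints inclusive, swatch 4 sits at t = (4 − 1)/(6 − 1) = 3/5 ≈ 0.6.
#c72c41 → (199, 44, 65); #52616b → (82, 97, 107).
R = 199 + 0.6 × (82 − 199) = 128.8 → 129
G = 44 + 0.6 × (97 − 44) = 75.8 → 76
B = 65 + 0.6 × (107 − 65) = 90.2 → 90

(129, 76, 90)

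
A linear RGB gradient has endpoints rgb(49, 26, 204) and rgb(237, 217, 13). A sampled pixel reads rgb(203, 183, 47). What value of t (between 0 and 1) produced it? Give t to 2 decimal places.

Invert the lerp on the G channel (largest span, 191): t = (183 − 26) / (217 − 26) = 157/191 = 0.82199.
Check on R: (203 − 49)/(237 − 49) = 0.8191 ✓

0.82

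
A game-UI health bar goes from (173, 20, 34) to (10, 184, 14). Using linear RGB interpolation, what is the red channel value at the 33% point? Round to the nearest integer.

R = 173 + 0.33 × (10 − 173) = 119.21 → 119

119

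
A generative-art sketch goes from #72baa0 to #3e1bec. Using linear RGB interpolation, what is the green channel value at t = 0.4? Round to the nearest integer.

G₁ = 186 (from #72baa0), G₂ = 27 (from #3e1bec).
G = 186 + 0.4 × (27 − 186) = 122.4 → 122

122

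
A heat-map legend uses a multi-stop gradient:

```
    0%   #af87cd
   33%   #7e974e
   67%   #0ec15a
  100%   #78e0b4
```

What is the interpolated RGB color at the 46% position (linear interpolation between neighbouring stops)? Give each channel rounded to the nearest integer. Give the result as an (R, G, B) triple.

46% lies between the 33% and 67% stops, so the local fraction is t = (46 − 33)/(67 − 33) = 13/34 ≈ 0.3824.
#7e974e → (126, 151, 78); #0ec15a → (14, 193, 90).
R = 126 + 0.3824 × (14 − 126) = 83.171 → 83
G = 151 + 0.3824 × (193 − 151) = 167.061 → 167
B = 78 + 0.3824 × (90 − 78) = 82.589 → 83

(83, 167, 83)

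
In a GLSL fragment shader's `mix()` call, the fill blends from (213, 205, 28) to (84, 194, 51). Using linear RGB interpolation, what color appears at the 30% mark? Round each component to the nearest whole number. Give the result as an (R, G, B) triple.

(174, 202, 35)

30% corresponds to t = 0.3.
R = 213 + 0.3 × (84 − 213) = 213 + 0.3 × -129 = 174.3 → 174
G = 205 + 0.3 × (194 − 205) = 205 + 0.3 × -11 = 201.7 → 202
B = 28 + 0.3 × (51 − 28) = 28 + 0.3 × 23 = 34.9 → 35
So the blended color is (174, 202, 35), about #aeca23.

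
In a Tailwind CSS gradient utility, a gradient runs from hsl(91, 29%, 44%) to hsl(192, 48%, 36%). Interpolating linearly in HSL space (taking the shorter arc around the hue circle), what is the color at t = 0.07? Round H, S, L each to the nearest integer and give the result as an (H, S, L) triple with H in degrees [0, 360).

(98, 30, 43)

Hue arc: Δh = 192 − 91 = 101° (|Δh| ≤ 180, already the shorter path).
H = 91 + 0.07 × (101) = 98.07 → 98°
S = 29 + 0.07 × (48 − 29) = 30.33 → 30%
L = 44 + 0.07 × (36 − 44) = 43.44 → 43%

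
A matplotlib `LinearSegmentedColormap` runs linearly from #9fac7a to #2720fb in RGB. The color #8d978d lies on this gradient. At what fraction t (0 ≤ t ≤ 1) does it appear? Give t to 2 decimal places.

0.15

Invert the lerp on the G channel (largest span, 140): t = (151 − 172) / (32 − 172) = -21/-140 = 0.15.
Check on R: (141 − 159)/(39 − 159) = 0.15 ✓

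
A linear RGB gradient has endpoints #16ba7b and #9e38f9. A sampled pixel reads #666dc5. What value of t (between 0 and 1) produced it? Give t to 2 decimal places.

Invert the lerp on the R channel (largest span, 136): t = (102 − 22) / (158 − 22) = 80/136 = 0.58824.
Check on G: (109 − 186)/(56 − 186) = 0.5923 ✓

0.59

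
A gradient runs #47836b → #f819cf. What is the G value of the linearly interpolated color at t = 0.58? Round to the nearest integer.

70

G₁ = 131 (from #47836b), G₂ = 25 (from #f819cf).
G = 131 + 0.58 × (25 − 131) = 69.52 → 70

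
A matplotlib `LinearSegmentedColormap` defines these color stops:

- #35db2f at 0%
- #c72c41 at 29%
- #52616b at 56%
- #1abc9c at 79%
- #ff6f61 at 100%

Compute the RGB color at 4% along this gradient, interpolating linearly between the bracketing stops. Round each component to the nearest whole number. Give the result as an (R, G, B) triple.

(73, 195, 49)

4% lies between the 0% and 29% stops, so the local fraction is t = (4 − 0)/(29 − 0) = 4/29 ≈ 0.1379.
#35db2f → (53, 219, 47); #c72c41 → (199, 44, 65).
R = 53 + 0.1379 × (199 − 53) = 73.133 → 73
G = 219 + 0.1379 × (44 − 219) = 194.868 → 195
B = 47 + 0.1379 × (65 − 47) = 49.482 → 49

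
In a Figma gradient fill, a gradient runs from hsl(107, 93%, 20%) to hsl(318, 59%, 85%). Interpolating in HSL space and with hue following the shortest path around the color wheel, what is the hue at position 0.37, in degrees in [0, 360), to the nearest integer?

Hue: 318 − 107 = 211°, but |211| > 180 so the shorter arc goes the other way: Δh = 211 − 360 = -149°.
H = 107 + 0.37 × (-149) = 51.87 → 52°

52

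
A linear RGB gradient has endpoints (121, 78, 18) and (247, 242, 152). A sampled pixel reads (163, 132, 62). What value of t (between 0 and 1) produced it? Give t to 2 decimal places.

Invert the lerp on the G channel (largest span, 164): t = (132 − 78) / (242 − 78) = 54/164 = 0.32927.
Check on R: (163 − 121)/(247 − 121) = 0.3333 ✓

0.33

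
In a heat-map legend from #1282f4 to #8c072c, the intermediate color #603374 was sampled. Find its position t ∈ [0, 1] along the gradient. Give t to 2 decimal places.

Invert the lerp on the B channel (largest span, 200): t = (116 − 244) / (44 − 244) = -128/-200 = 0.64.
Check on R: (96 − 18)/(140 − 18) = 0.6393 ✓

0.64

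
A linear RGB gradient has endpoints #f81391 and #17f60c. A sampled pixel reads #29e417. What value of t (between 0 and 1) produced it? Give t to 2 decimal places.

0.92

Invert the lerp on the G channel (largest span, 227): t = (228 − 19) / (246 − 19) = 209/227 = 0.9207.
Check on R: (41 − 248)/(23 − 248) = 0.92 ✓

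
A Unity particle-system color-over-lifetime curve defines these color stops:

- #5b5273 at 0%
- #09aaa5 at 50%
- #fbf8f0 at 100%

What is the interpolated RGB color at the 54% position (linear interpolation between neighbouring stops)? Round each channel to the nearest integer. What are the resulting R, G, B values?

(28, 176, 171)

54% lies between the 50% and 100% stops, so the local fraction is t = (54 − 50)/(100 − 50) = 4/50 ≈ 0.08.
#09aaa5 → (9, 170, 165); #fbf8f0 → (251, 248, 240).
R = 9 + 0.08 × (251 − 9) = 28.36 → 28
G = 170 + 0.08 × (248 − 170) = 176.24 → 176
B = 165 + 0.08 × (240 − 165) = 171 → 171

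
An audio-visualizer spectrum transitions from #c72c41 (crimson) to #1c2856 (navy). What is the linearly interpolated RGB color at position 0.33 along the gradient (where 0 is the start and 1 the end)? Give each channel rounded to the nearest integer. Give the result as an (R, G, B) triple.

(143, 43, 72)

#c72c41 → (199, 44, 65); #1c2856 → (28, 40, 86).
R = 199 + 0.33 × (28 − 199) = 199 + 0.33 × -171 = 142.57 → 143
G = 44 + 0.33 × (40 − 44) = 44 + 0.33 × -4 = 42.68 → 43
B = 65 + 0.33 × (86 − 65) = 65 + 0.33 × 21 = 71.93 → 72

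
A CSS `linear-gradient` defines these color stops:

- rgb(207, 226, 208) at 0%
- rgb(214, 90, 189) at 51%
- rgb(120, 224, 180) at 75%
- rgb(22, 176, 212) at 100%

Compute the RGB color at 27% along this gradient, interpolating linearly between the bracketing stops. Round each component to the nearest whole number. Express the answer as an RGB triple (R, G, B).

27% lies between the 0% and 51% stops, so the local fraction is t = (27 − 0)/(51 − 0) = 27/51 ≈ 0.5294.
R = 207 + 0.5294 × (214 − 207) = 210.706 → 211
G = 226 + 0.5294 × (90 − 226) = 154.002 → 154
B = 208 + 0.5294 × (189 − 208) = 197.941 → 198

(211, 154, 198)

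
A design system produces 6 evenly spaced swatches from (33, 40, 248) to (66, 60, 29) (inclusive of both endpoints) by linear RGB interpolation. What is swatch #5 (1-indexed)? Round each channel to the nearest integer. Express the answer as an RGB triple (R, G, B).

(59, 56, 73)

With 6 swatches and endpoints inclusive, swatch 5 sits at t = (5 − 1)/(6 − 1) = 4/5 ≈ 0.8.
R = 33 + 0.8 × (66 − 33) = 59.4 → 59
G = 40 + 0.8 × (60 − 40) = 56 → 56
B = 248 + 0.8 × (29 − 248) = 72.8 → 73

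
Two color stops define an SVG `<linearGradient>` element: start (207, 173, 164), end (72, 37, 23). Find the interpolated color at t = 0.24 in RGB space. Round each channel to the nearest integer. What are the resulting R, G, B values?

R = 207 + 0.24 × (72 − 207) = 207 + 0.24 × -135 = 174.6 → 175
G = 173 + 0.24 × (37 − 173) = 173 + 0.24 × -136 = 140.36 → 140
B = 164 + 0.24 × (23 − 164) = 164 + 0.24 × -141 = 130.16 → 130

(175, 140, 130)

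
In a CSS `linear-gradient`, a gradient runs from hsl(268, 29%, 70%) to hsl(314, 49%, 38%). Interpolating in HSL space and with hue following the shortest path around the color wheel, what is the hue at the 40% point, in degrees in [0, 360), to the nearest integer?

286

Hue arc: Δh = 314 − 268 = 46° (|Δh| ≤ 180, already the shorter path).
H = 268 + 0.4 × (46) = 286.4 → 286°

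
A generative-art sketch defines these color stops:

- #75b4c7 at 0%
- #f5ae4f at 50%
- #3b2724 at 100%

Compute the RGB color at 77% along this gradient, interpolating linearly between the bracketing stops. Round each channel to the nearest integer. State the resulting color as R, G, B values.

77% lies between the 50% and 100% stops, so the local fraction is t = (77 − 50)/(100 − 50) = 27/50 ≈ 0.54.
#f5ae4f → (245, 174, 79); #3b2724 → (59, 39, 36).
R = 245 + 0.54 × (59 − 245) = 144.56 → 145
G = 174 + 0.54 × (39 − 174) = 101.1 → 101
B = 79 + 0.54 × (36 − 79) = 55.78 → 56

(145, 101, 56)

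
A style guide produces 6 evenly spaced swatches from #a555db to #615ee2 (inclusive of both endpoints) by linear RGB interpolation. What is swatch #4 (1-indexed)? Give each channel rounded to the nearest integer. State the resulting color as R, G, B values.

With 6 swatches and endpoints inclusive, swatch 4 sits at t = (4 − 1)/(6 − 1) = 3/5 ≈ 0.6.
#a555db → (165, 85, 219); #615ee2 → (97, 94, 226).
R = 165 + 0.6 × (97 − 165) = 124.2 → 124
G = 85 + 0.6 × (94 − 85) = 90.4 → 90
B = 219 + 0.6 × (226 − 219) = 223.2 → 223

(124, 90, 223)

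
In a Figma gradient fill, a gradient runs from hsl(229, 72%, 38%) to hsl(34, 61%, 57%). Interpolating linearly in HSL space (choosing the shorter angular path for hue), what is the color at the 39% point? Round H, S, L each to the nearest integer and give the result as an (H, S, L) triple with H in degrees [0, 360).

Hue: 34 − 229 = -195°, but |-195| > 180 so the shorter arc goes the other way: Δh = -195 + 360 = 165°.
H = 229 + 0.39 × (165) = 293.35 → 293°
S = 72 + 0.39 × (61 − 72) = 67.71 → 68%
L = 38 + 0.39 × (57 − 38) = 45.41 → 45%

(293, 68, 45)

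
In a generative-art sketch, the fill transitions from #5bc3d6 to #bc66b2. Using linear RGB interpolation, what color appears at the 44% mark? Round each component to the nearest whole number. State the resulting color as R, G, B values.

#5bc3d6 → (91, 195, 214); #bc66b2 → (188, 102, 178).
44% corresponds to t = 0.44.
R = 91 + 0.44 × (188 − 91) = 91 + 0.44 × 97 = 133.68 → 134
G = 195 + 0.44 × (102 − 195) = 195 + 0.44 × -93 = 154.08 → 154
B = 214 + 0.44 × (178 − 214) = 214 + 0.44 × -36 = 198.16 → 198
So the blended color is (134, 154, 198), about #869ac6.

(134, 154, 198)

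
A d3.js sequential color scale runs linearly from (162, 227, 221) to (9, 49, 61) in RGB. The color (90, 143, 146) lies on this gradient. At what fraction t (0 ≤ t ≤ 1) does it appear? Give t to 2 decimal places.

0.47

Invert the lerp on the G channel (largest span, 178): t = (143 − 227) / (49 − 227) = -84/-178 = 0.47191.
Check on R: (90 − 162)/(9 − 162) = 0.4706 ✓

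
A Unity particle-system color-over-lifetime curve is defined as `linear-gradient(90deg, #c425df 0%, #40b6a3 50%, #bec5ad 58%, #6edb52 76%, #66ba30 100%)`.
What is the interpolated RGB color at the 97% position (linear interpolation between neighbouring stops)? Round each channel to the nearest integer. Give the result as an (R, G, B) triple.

(103, 190, 52)

97% lies between the 76% and 100% stops, so the local fraction is t = (97 − 76)/(100 − 76) = 21/24 ≈ 0.875.
#6edb52 → (110, 219, 82); #66ba30 → (102, 186, 48).
R = 110 + 0.875 × (102 − 110) = 103 → 103
G = 219 + 0.875 × (186 − 219) = 190.125 → 190
B = 82 + 0.875 × (48 − 82) = 52.25 → 52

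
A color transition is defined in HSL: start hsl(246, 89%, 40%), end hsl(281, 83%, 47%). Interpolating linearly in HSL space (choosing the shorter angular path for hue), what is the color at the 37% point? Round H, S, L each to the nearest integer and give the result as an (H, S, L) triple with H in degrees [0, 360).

Hue arc: Δh = 281 − 246 = 35° (|Δh| ≤ 180, already the shorter path).
H = 246 + 0.37 × (35) = 258.95 → 259°
S = 89 + 0.37 × (83 − 89) = 86.78 → 87%
L = 40 + 0.37 × (47 − 40) = 42.59 → 43%

(259, 87, 43)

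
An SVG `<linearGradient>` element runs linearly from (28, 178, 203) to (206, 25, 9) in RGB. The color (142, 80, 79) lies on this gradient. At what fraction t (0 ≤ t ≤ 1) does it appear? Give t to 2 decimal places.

Invert the lerp on the B channel (largest span, 194): t = (79 − 203) / (9 − 203) = -124/-194 = 0.63918.
Check on R: (142 − 28)/(206 − 28) = 0.6404 ✓

0.64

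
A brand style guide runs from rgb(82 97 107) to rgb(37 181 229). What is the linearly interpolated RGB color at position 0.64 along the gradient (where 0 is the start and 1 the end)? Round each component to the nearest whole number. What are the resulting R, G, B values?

(53, 151, 185)

R = 82 + 0.64 × (37 − 82) = 82 + 0.64 × -45 = 53.2 → 53
G = 97 + 0.64 × (181 − 97) = 97 + 0.64 × 84 = 150.76 → 151
B = 107 + 0.64 × (229 − 107) = 107 + 0.64 × 122 = 185.08 → 185
So the blended color is (53, 151, 185), about #3597b9.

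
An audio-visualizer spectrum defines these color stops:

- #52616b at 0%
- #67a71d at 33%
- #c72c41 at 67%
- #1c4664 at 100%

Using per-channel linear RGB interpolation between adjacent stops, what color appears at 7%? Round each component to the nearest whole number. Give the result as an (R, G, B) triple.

7% lies between the 0% and 33% stops, so the local fraction is t = (7 − 0)/(33 − 0) = 7/33 ≈ 0.2121.
#52616b → (82, 97, 107); #67a71d → (103, 167, 29).
R = 82 + 0.2121 × (103 − 82) = 86.454 → 86
G = 97 + 0.2121 × (167 − 97) = 111.847 → 112
B = 107 + 0.2121 × (29 − 107) = 90.456 → 90

(86, 112, 90)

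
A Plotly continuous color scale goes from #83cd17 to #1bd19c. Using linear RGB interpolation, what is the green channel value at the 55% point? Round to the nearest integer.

G₁ = 205 (from #83cd17), G₂ = 209 (from #1bd19c).
G = 205 + 0.55 × (209 − 205) = 207.2 → 207

207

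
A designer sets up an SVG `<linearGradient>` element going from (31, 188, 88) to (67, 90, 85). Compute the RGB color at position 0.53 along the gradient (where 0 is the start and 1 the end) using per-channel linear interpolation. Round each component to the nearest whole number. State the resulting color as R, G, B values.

R = 31 + 0.53 × (67 − 31) = 31 + 0.53 × 36 = 50.08 → 50
G = 188 + 0.53 × (90 − 188) = 188 + 0.53 × -98 = 136.06 → 136
B = 88 + 0.53 × (85 − 88) = 88 + 0.53 × -3 = 86.41 → 86
So the blended color is (50, 136, 86), about #328856.

(50, 136, 86)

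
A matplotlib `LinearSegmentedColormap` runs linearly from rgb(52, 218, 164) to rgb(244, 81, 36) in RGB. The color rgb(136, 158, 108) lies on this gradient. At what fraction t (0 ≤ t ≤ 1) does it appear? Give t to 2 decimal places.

0.44

Invert the lerp on the R channel (largest span, 192): t = (136 − 52) / (244 − 52) = 84/192 = 0.4375.
Check on G: (158 − 218)/(81 − 218) = 0.438 ✓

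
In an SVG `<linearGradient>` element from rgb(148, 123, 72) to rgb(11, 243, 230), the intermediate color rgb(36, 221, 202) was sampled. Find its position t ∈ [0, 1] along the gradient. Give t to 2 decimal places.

Invert the lerp on the B channel (largest span, 158): t = (202 − 72) / (230 − 72) = 130/158 = 0.82278.
Check on R: (36 − 148)/(11 − 148) = 0.8175 ✓

0.82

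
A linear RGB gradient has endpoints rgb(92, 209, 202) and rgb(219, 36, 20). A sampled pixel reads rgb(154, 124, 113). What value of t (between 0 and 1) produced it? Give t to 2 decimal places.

Invert the lerp on the B channel (largest span, 182): t = (113 − 202) / (20 − 202) = -89/-182 = 0.48901.
Check on R: (154 − 92)/(219 − 92) = 0.4882 ✓

0.49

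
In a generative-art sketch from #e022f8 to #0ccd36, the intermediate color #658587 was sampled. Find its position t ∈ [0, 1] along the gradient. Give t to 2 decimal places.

Invert the lerp on the R channel (largest span, 212): t = (101 − 224) / (12 − 224) = -123/-212 = 0.58019.
Check on G: (133 − 34)/(205 − 34) = 0.5789 ✓

0.58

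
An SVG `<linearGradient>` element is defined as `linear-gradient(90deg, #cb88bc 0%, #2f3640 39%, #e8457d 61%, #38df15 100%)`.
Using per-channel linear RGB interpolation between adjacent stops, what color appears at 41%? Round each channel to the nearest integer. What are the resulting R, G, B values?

(64, 55, 70)

41% lies between the 39% and 61% stops, so the local fraction is t = (41 − 39)/(61 − 39) = 2/22 ≈ 0.0909.
#2f3640 → (47, 54, 64); #e8457d → (232, 69, 125).
R = 47 + 0.0909 × (232 − 47) = 63.816 → 64
G = 54 + 0.0909 × (69 − 54) = 55.364 → 55
B = 64 + 0.0909 × (125 − 64) = 69.545 → 70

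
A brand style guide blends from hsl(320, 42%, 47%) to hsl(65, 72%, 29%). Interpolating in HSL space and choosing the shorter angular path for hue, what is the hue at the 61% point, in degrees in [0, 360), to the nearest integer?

24

Hue: 65 − 320 = -255°, but |-255| > 180 so the shorter arc goes the other way: Δh = -255 + 360 = 105°.
H = 320 + 0.61 × (105) = 384.05 → 384 → 384 mod 360 = 24°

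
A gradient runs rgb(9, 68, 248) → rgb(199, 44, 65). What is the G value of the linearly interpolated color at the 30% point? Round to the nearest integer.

61

G = 68 + 0.3 × (44 − 68) = 60.8 → 61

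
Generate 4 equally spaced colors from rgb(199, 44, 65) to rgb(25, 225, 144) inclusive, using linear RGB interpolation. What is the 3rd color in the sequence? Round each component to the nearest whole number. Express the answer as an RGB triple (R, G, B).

With 4 swatches and endpoints inclusive, swatch 3 sits at t = (3 − 1)/(4 − 1) = 2/3 ≈ 0.6667.
R = 199 + 0.6667 × (25 − 199) = 82.994 → 83
G = 44 + 0.6667 × (225 − 44) = 164.673 → 165
B = 65 + 0.6667 × (144 − 65) = 117.669 → 118

(83, 165, 118)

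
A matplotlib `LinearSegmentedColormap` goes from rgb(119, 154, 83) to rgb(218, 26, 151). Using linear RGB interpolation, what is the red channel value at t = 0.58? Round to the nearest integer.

176

R = 119 + 0.58 × (218 − 119) = 176.42 → 176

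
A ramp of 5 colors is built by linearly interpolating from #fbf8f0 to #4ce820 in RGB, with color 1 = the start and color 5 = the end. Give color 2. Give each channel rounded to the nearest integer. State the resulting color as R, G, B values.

(207, 244, 188)

With 5 swatches and endpoints inclusive, swatch 2 sits at t = (2 − 1)/(5 − 1) = 1/4 ≈ 0.25.
#fbf8f0 → (251, 248, 240); #4ce820 → (76, 232, 32).
R = 251 + 0.25 × (76 − 251) = 207.25 → 207
G = 248 + 0.25 × (232 − 248) = 244 → 244
B = 240 + 0.25 × (32 − 240) = 188 → 188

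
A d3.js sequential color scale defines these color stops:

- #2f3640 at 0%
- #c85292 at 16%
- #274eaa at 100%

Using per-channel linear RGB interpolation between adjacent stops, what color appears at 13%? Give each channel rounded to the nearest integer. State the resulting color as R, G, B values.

(171, 77, 131)

13% lies between the 0% and 16% stops, so the local fraction is t = (13 − 0)/(16 − 0) = 13/16 ≈ 0.8125.
#2f3640 → (47, 54, 64); #c85292 → (200, 82, 146).
R = 47 + 0.8125 × (200 − 47) = 171.312 → 171
G = 54 + 0.8125 × (82 − 54) = 76.75 → 77
B = 64 + 0.8125 × (146 − 64) = 130.625 → 131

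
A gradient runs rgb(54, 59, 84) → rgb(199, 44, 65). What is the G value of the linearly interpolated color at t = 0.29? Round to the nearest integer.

55

G = 59 + 0.29 × (44 − 59) = 54.65 → 55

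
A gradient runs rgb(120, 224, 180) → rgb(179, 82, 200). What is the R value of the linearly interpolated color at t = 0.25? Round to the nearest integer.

R = 120 + 0.25 × (179 − 120) = 134.75 → 135

135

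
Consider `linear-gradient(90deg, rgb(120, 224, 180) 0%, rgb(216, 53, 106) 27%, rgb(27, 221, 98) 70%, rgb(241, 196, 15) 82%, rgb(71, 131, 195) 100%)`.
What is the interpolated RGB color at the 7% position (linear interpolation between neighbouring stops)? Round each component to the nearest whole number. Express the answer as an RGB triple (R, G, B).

(145, 180, 161)

7% lies between the 0% and 27% stops, so the local fraction is t = (7 − 0)/(27 − 0) = 7/27 ≈ 0.2593.
R = 120 + 0.2593 × (216 − 120) = 144.893 → 145
G = 224 + 0.2593 × (53 − 224) = 179.66 → 180
B = 180 + 0.2593 × (106 − 180) = 160.812 → 161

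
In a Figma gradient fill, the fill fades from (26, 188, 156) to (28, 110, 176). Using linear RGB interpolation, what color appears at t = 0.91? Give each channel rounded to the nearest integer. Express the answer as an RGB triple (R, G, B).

(28, 117, 174)

R = 26 + 0.91 × (28 − 26) = 26 + 0.91 × 2 = 27.82 → 28
G = 188 + 0.91 × (110 − 188) = 188 + 0.91 × -78 = 117.02 → 117
B = 156 + 0.91 × (176 − 156) = 156 + 0.91 × 20 = 174.2 → 174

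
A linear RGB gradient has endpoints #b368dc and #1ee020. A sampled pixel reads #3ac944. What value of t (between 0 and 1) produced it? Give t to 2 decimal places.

0.81

Invert the lerp on the B channel (largest span, 188): t = (68 − 220) / (32 − 220) = -152/-188 = 0.80851.
Check on R: (58 − 179)/(30 − 179) = 0.8121 ✓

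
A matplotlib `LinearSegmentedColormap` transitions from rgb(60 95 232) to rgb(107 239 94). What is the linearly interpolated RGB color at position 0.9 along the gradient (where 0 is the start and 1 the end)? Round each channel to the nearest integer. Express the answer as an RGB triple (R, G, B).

(102, 225, 108)

R = 60 + 0.9 × (107 − 60) = 60 + 0.9 × 47 = 102.3 → 102
G = 95 + 0.9 × (239 − 95) = 95 + 0.9 × 144 = 224.6 → 225
B = 232 + 0.9 × (94 − 232) = 232 + 0.9 × -138 = 107.8 → 108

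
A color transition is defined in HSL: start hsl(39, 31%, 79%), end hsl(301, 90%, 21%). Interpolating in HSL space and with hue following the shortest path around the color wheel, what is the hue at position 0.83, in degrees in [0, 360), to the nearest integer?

318

Hue: 301 − 39 = 262°, but |262| > 180 so the shorter arc goes the other way: Δh = 262 − 360 = -98°.
H = 39 + 0.83 × (-98) = -42.34 → -42 → -42 mod 360 = 318°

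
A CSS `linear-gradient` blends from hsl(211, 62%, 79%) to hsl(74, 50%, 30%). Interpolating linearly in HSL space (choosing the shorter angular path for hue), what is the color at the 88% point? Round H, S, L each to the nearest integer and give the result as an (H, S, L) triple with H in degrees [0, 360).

Hue arc: Δh = 74 − 211 = -137° (|Δh| ≤ 180, already the shorter path).
H = 211 + 0.88 × (-137) = 90.44 → 90°
S = 62 + 0.88 × (50 − 62) = 51.44 → 51%
L = 79 + 0.88 × (30 − 79) = 35.88 → 36%

(90, 51, 36)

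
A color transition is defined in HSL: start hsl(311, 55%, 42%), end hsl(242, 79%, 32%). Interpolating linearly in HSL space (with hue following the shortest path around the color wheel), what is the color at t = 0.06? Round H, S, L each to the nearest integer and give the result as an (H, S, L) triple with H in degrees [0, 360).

(307, 56, 41)

Hue arc: Δh = 242 − 311 = -69° (|Δh| ≤ 180, already the shorter path).
H = 311 + 0.06 × (-69) = 306.86 → 307°
S = 55 + 0.06 × (79 − 55) = 56.44 → 56%
L = 42 + 0.06 × (32 − 42) = 41.4 → 41%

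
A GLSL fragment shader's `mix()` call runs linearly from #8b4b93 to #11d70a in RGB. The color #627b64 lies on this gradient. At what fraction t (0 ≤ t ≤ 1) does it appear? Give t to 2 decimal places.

0.34

Invert the lerp on the G channel (largest span, 140): t = (123 − 75) / (215 − 75) = 48/140 = 0.34286.
Check on R: (98 − 139)/(17 − 139) = 0.3361 ✓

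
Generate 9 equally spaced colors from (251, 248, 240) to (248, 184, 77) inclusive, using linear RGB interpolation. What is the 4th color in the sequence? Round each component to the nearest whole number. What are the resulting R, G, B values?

With 9 swatches and endpoints inclusive, swatch 4 sits at t = (4 − 1)/(9 − 1) = 3/8 ≈ 0.375.
R = 251 + 0.375 × (248 − 251) = 249.875 → 250
G = 248 + 0.375 × (184 − 248) = 224 → 224
B = 240 + 0.375 × (77 − 240) = 178.875 → 179

(250, 224, 179)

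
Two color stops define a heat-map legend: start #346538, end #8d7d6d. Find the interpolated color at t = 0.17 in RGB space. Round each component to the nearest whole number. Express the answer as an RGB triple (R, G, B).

#346538 → (52, 101, 56); #8d7d6d → (141, 125, 109).
R = 52 + 0.17 × (141 − 52) = 52 + 0.17 × 89 = 67.13 → 67
G = 101 + 0.17 × (125 − 101) = 101 + 0.17 × 24 = 105.08 → 105
B = 56 + 0.17 × (109 − 56) = 56 + 0.17 × 53 = 65.01 → 65

(67, 105, 65)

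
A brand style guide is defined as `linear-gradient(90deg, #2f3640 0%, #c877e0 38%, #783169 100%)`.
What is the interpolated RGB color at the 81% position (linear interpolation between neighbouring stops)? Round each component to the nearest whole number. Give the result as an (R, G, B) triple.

(145, 70, 141)

81% lies between the 38% and 100% stops, so the local fraction is t = (81 − 38)/(100 − 38) = 43/62 ≈ 0.6935.
#c877e0 → (200, 119, 224); #783169 → (120, 49, 105).
R = 200 + 0.6935 × (120 − 200) = 144.52 → 145
G = 119 + 0.6935 × (49 − 119) = 70.455 → 70
B = 224 + 0.6935 × (105 − 224) = 141.474 → 141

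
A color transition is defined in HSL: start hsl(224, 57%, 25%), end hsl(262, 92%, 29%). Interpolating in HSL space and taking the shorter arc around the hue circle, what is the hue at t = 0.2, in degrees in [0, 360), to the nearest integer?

232

Hue arc: Δh = 262 − 224 = 38° (|Δh| ≤ 180, already the shorter path).
H = 224 + 0.2 × (38) = 231.6 → 232°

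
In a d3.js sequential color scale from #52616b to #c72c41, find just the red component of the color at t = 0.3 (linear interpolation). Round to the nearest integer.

117

R₁ = 82 (from #52616b), R₂ = 199 (from #c72c41).
R = 82 + 0.3 × (199 − 82) = 117.1 → 117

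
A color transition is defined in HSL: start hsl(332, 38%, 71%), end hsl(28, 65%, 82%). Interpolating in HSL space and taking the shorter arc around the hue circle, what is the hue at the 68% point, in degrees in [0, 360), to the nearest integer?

Hue: 28 − 332 = -304°, but |-304| > 180 so the shorter arc goes the other way: Δh = -304 + 360 = 56°.
H = 332 + 0.68 × (56) = 370.08 → 370 → 370 mod 360 = 10°

10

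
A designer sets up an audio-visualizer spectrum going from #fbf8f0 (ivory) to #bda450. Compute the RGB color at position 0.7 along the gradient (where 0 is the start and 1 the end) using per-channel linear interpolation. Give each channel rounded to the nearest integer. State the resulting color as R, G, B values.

(208, 189, 128)

#fbf8f0 → (251, 248, 240); #bda450 → (189, 164, 80).
R = 251 + 0.7 × (189 − 251) = 251 + 0.7 × -62 = 207.6 → 208
G = 248 + 0.7 × (164 − 248) = 248 + 0.7 × -84 = 189.2 → 189
B = 240 + 0.7 × (80 − 240) = 240 + 0.7 × -160 = 128 → 128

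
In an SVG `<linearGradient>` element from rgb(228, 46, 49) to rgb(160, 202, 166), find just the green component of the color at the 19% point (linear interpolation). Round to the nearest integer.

76

G = 46 + 0.19 × (202 − 46) = 75.64 → 76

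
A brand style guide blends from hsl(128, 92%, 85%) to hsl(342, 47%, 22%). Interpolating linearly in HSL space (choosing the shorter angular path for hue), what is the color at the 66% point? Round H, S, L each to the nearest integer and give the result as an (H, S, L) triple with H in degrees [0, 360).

(32, 62, 43)

Hue: 342 − 128 = 214°, but |214| > 180 so the shorter arc goes the other way: Δh = 214 − 360 = -146°.
H = 128 + 0.66 × (-146) = 31.64 → 32°
S = 92 + 0.66 × (47 − 92) = 62.3 → 62%
L = 85 + 0.66 × (22 − 85) = 43.42 → 43%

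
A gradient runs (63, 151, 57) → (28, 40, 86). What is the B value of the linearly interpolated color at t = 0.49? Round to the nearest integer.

71

B = 57 + 0.49 × (86 − 57) = 71.21 → 71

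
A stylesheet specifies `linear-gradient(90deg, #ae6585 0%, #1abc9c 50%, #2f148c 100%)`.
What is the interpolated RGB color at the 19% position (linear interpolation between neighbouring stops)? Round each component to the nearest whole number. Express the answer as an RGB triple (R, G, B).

(118, 134, 142)

19% lies between the 0% and 50% stops, so the local fraction is t = (19 − 0)/(50 − 0) = 19/50 ≈ 0.38.
#ae6585 → (174, 101, 133); #1abc9c → (26, 188, 156).
R = 174 + 0.38 × (26 − 174) = 117.76 → 118
G = 101 + 0.38 × (188 − 101) = 134.06 → 134
B = 133 + 0.38 × (156 − 133) = 141.74 → 142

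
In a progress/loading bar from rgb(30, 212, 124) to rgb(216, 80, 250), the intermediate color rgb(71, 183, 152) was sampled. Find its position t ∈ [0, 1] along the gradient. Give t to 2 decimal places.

Invert the lerp on the R channel (largest span, 186): t = (71 − 30) / (216 − 30) = 41/186 = 0.22043.
Check on G: (183 − 212)/(80 − 212) = 0.2197 ✓

0.22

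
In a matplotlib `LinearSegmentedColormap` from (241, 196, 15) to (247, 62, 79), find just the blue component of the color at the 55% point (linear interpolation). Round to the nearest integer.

50

B = 15 + 0.55 × (79 − 15) = 50.2 → 50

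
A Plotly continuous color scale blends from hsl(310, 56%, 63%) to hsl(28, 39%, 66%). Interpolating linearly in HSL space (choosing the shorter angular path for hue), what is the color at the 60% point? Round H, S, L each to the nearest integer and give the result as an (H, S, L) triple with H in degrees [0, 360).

Hue: 28 − 310 = -282°, but |-282| > 180 so the shorter arc goes the other way: Δh = -282 + 360 = 78°.
H = 310 + 0.6 × (78) = 356.8 → 357°
S = 56 + 0.6 × (39 − 56) = 45.8 → 46%
L = 63 + 0.6 × (66 − 63) = 64.8 → 65%

(357, 46, 65)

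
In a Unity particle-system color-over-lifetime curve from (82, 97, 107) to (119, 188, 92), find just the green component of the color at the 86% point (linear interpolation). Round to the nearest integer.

G = 97 + 0.86 × (188 − 97) = 175.26 → 175

175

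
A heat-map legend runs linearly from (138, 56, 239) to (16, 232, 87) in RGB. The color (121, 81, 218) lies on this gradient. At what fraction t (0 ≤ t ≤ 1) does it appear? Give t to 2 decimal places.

0.14

Invert the lerp on the G channel (largest span, 176): t = (81 − 56) / (232 − 56) = 25/176 = 0.14205.
Check on R: (121 − 138)/(16 − 138) = 0.1393 ✓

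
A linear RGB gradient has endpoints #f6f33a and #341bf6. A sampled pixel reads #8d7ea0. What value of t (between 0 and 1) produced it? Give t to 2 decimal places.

0.54

Invert the lerp on the G channel (largest span, 216): t = (126 − 243) / (27 − 243) = -117/-216 = 0.54167.
Check on R: (141 − 246)/(52 − 246) = 0.5412 ✓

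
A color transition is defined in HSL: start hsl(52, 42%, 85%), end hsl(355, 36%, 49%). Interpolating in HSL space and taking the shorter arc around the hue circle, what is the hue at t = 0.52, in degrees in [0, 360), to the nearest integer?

22

Hue: 355 − 52 = 303°, but |303| > 180 so the shorter arc goes the other way: Δh = 303 − 360 = -57°.
H = 52 + 0.52 × (-57) = 22.36 → 22°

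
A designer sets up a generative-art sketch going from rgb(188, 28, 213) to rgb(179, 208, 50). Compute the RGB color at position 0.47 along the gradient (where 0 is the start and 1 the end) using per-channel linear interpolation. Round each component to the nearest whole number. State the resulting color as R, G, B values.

(184, 113, 136)

R = 188 + 0.47 × (179 − 188) = 188 + 0.47 × -9 = 183.77 → 184
G = 28 + 0.47 × (208 − 28) = 28 + 0.47 × 180 = 112.6 → 113
B = 213 + 0.47 × (50 − 213) = 213 + 0.47 × -163 = 136.39 → 136
So the blended color is (184, 113, 136), about #b87188.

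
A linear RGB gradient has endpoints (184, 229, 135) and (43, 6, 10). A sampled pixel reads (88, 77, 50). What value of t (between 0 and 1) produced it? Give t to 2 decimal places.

Invert the lerp on the G channel (largest span, 223): t = (77 − 229) / (6 − 229) = -152/-223 = 0.68161.
Check on R: (88 − 184)/(43 − 184) = 0.6809 ✓

0.68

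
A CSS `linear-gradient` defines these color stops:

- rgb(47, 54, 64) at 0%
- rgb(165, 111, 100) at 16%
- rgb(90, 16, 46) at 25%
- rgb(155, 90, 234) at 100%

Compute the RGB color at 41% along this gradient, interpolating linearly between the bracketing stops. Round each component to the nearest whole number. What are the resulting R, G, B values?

(104, 32, 86)

41% lies between the 25% and 100% stops, so the local fraction is t = (41 − 25)/(100 − 25) = 16/75 ≈ 0.2133.
R = 90 + 0.2133 × (155 − 90) = 103.864 → 104
G = 16 + 0.2133 × (90 − 16) = 31.784 → 32
B = 46 + 0.2133 × (234 − 46) = 86.1 → 86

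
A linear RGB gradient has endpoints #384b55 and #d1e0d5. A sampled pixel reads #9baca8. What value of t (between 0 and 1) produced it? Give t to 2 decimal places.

Invert the lerp on the R channel (largest span, 153): t = (155 − 56) / (209 − 56) = 99/153 = 0.64706.
Check on G: (172 − 75)/(224 − 75) = 0.651 ✓

0.65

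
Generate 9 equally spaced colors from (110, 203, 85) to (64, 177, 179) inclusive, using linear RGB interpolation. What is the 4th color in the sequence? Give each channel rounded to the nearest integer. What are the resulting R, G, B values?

(93, 193, 120)

With 9 swatches and endpoints inclusive, swatch 4 sits at t = (4 − 1)/(9 − 1) = 3/8 ≈ 0.375.
R = 110 + 0.375 × (64 − 110) = 92.75 → 93
G = 203 + 0.375 × (177 − 203) = 193.25 → 193
B = 85 + 0.375 × (179 − 85) = 120.25 → 120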